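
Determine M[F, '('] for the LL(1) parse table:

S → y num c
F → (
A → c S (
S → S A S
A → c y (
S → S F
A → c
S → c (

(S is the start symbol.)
To find M[F, '('], we find productions for F where '(' is in the predict set (PREDICT(N → α) = (FIRST(α) \ {ε}) ∪ (FOLLOW(N) if α ⇒* ε)).

F → (: PREDICT = { '(' }
  '(' is in predict set, so this production goes in M[F, '(']

M[F, '('] = F → (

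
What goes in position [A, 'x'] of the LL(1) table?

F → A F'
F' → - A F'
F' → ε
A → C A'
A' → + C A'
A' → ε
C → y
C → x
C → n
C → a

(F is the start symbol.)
To find M[A, 'x'], we find productions for A where 'x' is in the predict set (PREDICT(N → α) = (FIRST(α) \ {ε}) ∪ (FOLLOW(N) if α ⇒* ε)).

Relevant sets:
  FIRST(C) = { 'a', 'n', 'x', 'y' }

A → C A': PREDICT = { 'a', 'n', 'x', 'y' }
  'x' is in predict set, so this production goes in M[A, 'x']

M[A, 'x'] = A → C A'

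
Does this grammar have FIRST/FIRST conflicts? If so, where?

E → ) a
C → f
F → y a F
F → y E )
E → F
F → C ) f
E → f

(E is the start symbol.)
A FIRST/FIRST conflict occurs when two productions N → α and N → β for the same non-terminal have FIRST(α) ∩ FIRST(β) ≠ ∅ (with ε ∈ FIRST of a nullable right-hand side, so two nullable alternatives also conflict).

FIRST sets of the non-terminals at (or reachable through a nullable prefix from) the front of some alternative:
  FIRST(F) = { 'f', 'y' }
  FIRST(C) = { 'f' }

Productions for E:
  E → ) a: FIRST = { ')' }
  E → F: FIRST = { 'f', 'y' }
  E → f: FIRST = { 'f' }
Productions for F:
  F → y a F: FIRST = { 'y' }
  F → y E ): FIRST = { 'y' }
  F → C ) f: FIRST = { 'f' }
C has only one production, so no FIRST/FIRST conflict is possible there.

Conflict for E: E → F and E → f
  Overlap: { 'f' }
Conflict for F: F → y a F and F → y E )
  Overlap: { 'y' }

Answer: Yes. E → F / E → f on { 'f' }; F → y a F / F → y E ')' on { 'y' }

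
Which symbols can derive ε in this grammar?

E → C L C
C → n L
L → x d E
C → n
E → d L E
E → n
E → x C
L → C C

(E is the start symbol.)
There are no ε-productions, so no non-terminal can derive ε.
No non-terminals are nullable.

Answer: None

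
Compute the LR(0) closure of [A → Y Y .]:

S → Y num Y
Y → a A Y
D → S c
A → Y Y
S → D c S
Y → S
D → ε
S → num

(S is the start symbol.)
To compute CLOSURE, for each item [A → α.Bβ] where B is a non-terminal, add [B → .γ] for all productions B → γ; repeat for the newly added items until nothing changes.

Start with: [A → Y Y .]
The dot is at the end, so nothing is added.

CLOSURE = { [A → Y Y .] }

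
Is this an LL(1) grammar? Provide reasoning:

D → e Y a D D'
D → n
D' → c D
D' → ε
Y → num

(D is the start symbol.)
A grammar is LL(1) if for each non-terminal N with multiple productions, the predict sets of those productions are pairwise disjoint, where PREDICT(N → α) = (FIRST(α) \ {ε}) ∪ (FOLLOW(N) if α ⇒* ε).

Relevant sets:
  FOLLOW(D') = { $, 'c' }

For D:
  PREDICT(D → e Y a D D') = { 'e' }
  PREDICT(D → n) = { 'n' }
For D':
  PREDICT(D' → c D) = { 'c' }
  PREDICT(D' → ε) = { $, 'c' }
Y has a single production, so nothing to check there.

Conflict found: Predict set conflict for D': { 'c' }
The grammar is NOT LL(1).

Answer: No. Predict set conflict for D': { 'c' }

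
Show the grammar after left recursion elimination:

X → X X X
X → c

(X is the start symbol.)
X is directly left-recursive. The standard transformation for
  A → A α₁ | ... | A α_m | β₁ | ... | β_n
is
  A  → β₁ A' | ... | β_n A'
  A' → α₁ A' | ... | α_m A' | ε

X → c becomes X → c X'
X → X X X becomes X' → X X X'
Add X' → ε

Resulting grammar:
X → c X'
X' → X X X'
X' → ε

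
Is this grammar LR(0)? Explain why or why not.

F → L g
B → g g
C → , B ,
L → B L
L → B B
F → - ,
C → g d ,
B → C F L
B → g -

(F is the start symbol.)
No. Shift-reduce conflict between [L → B B .] and [B → . g -]

Augment with F' → F and build the canonical LR(0) collection (I0 = CLOSURE({[F' → . F]}), then GOTO on every symbol after a dot until no new states appear). It has 20 states:
  I0: { [B → . C F L], [B → . g -], [B → . g g], [C → . , B ,], [C → . g d ,], [F → . - ,], [F → . L g], [F' → . F], [L → . B B], [L → . B L] }  — shift
  I1: { [B → . C F L], [B → . g -], [B → . g g], [C → , . B ,], [C → . , B ,], [C → . g d ,] }  — shift
  I2: { [F → - . ,] }  — shift
  I3: { [B → . C F L], [B → . g -], [B → . g g], [C → . , B ,], [C → . g d ,], [L → . B B], [L → . B L], [L → B . B], [L → B . L] }  — shift
  I4: { [B → . C F L], [B → . g -], [B → . g g], [B → C . F L], [C → . , B ,], [C → . g d ,], [F → . - ,], [F → . L g], [L → . B B], [L → . B L] }  — shift
  I5: { [F' → F .] }  — accept
  I6: { [F → L . g] }  — shift
  I7: { [B → g . -], [B → g . g], [C → g . d ,] }  — shift
  I8: { [B → g - .] }  — reduce
  I9: { [C → g d . ,] }  — shift
  I10: { [B → g g .] }  — reduce
  I11: { [C → g d , .] }  — reduce
  I12: { [F → L g .] }  — reduce
  I13: { [B → . C F L], [B → . g -], [B → . g g], [B → C F . L], [C → . , B ,], [C → . g d ,], [L → . B B], [L → . B L] }  — shift
  I14: { [B → C F L .] }  — reduce
  I15: { [B → . C F L], [B → . g -], [B → . g g], [C → . , B ,], [C → . g d ,], [L → . B B], [L → . B L], [L → B . B], [L → B . L], [L → B B .] }  — shift, reduce
  I16: { [L → B L .] }  — reduce
  I17: { [F → - , .] }  — reduce
  I18: { [C → , B . ,] }  — shift
  I19: { [C → , B , .] }  — reduce

Conflict in state I15:
  Shift-reduce conflict between [L → B B .] and [B → . g -]
So the grammar is NOT LR(0).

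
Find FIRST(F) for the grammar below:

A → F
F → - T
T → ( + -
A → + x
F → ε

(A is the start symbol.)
{ '-', ε }

To compute FIRST(F), examine every production with F on the left-hand side, reading each right-hand side left to right until a non-nullable symbol is reached.

From F → - T:
  - '-' is a terminal: add '-' and stop
From F → ε:
  - ε-production, so ε ∈ FIRST(F)

Collecting: FIRST(F) = { '-', ε }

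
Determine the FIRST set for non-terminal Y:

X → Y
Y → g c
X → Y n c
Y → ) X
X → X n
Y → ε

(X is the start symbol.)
From Y → g c:
  - g is a terminal: add 'g' and stop
From Y → ) X:
  - ')' is a terminal: add ')' and stop
From Y → ε:
  - ε-production, so ε ∈ FIRST(Y)

Collecting: FIRST(Y) = { ')', 'g', ε }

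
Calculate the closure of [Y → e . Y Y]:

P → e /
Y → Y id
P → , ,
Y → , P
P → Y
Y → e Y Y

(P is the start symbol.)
Start with: [Y → e . Y Y]
  [Y → e . Y Y] has the dot before Y: add [Y → . Y id], [Y → . , P], [Y → . e Y Y]
No further items can be added.

CLOSURE = { [Y → . , P], [Y → . Y id], [Y → . e Y Y], [Y → e . Y Y] }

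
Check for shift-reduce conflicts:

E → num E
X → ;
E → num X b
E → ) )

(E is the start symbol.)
No shift-reduce conflicts

Augment with E' → E and build the canonical LR(0) collection (I0 = CLOSURE({[E' → . E]}), then GOTO on every symbol after a dot until no new states appear). It has 9 states:
  I0: { [E → . ) )], [E → . num E], [E → . num X b], [E' → . E] }  — shift
  I1: { [E → ) . )] }  — shift
  I2: { [E' → E .] }  — accept
  I3: { [E → . ) )], [E → . num E], [E → . num X b], [E → num . E], [E → num . X b], [X → . ;] }  — shift
  I4: { [X → ; .] }  — reduce
  I5: { [E → num E .] }  — reduce
  I6: { [E → num X . b] }  — shift
  I7: { [E → num X b .] }  — reduce
  I8: { [E → ) ) .] }  — reduce

No state contains both a complete item and a shift item.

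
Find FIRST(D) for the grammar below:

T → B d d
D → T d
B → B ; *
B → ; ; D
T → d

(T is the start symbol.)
{ ';', 'd' }

FIRST sets of the other non-terminals involved (by the same procedure, iterated to a fixed point):
  FIRST(T) = { ';', 'd' }

From D → T d:
  - T is a non-terminal: add FIRST(T) \ {ε} = { ';', 'd' }
    T is not nullable, so stop

Collecting: FIRST(D) = { ';', 'd' }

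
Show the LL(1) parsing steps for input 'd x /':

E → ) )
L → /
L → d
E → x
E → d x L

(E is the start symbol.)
LL(1) parsing maintains a stack (initially the start symbol over $) and the input. At each step: if the stack top is a terminal, match it against the current input token; if it is a non-terminal N, replace it with the RHS of M[N, lookahead] (the unique production whose predict set contains the lookahead).

Stack is shown with the top on the left.

Stack    Input    Action
------------------------
E $      d x / $  output E → d x L
d x L $  d x / $  match 'd'
x L $    x / $    match 'x'
L $      / $      output L → /
/ $      / $      match '/'
$        $        accept

The string is accepted.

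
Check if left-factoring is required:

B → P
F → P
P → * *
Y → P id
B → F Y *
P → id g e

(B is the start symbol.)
No, left-factoring is not needed

Left-factoring is needed when two productions for the same non-terminal
share a common prefix on the right-hand side.

Productions for B:
  B → P
  B → F Y *
Productions for P:
  P → * *
  P → id g e

No common prefixes found.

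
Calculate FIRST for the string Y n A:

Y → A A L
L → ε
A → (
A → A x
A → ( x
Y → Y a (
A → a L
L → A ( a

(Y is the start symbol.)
FIRST sets of the non-terminals involved (from the grammar, by fixed-point iteration):
  FIRST(Y) = { '(', 'a' }

To compute FIRST(Y n A), process the symbols left to right:
Symbol Y is a non-terminal. Add FIRST(Y) \ {ε} = { '(', 'a' }
Y is not nullable (ε ∉ FIRST(Y)), so stop here.
FIRST(Y n A) = { '(', 'a' }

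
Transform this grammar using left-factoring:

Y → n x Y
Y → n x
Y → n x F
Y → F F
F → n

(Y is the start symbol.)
Left-factoring transforms A → αβ₁ | αβ₂ into A → αA' and A' → β₁ | β₂
(α is the longest common prefix among the alternatives). Repeat until
no nonterminal has two alternatives with a common prefix.

Round 1: Y has alternatives sharing prefix 'n x'. Introduce Y': Y → n x Y'
  Add: Y' → Y
  Add: Y' → ε
  Add: Y' → F

No remaining common prefixes — done.

Resulting grammar:
Y → n x Y'
Y' → Y
Y' → ε
Y' → F
Y → F F
F → n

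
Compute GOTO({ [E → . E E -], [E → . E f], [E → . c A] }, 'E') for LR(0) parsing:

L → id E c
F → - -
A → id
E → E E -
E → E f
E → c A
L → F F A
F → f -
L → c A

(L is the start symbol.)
{ [E → . E E -], [E → . E f], [E → . c A], [E → E . E -], [E → E . f] }

GOTO(I, 'E') = CLOSURE({ [A → αX.β] : [A → α.Xβ] ∈ I, X = 'E' })

Items with dot before 'E', with the dot advanced:
  [E → . E E -] → [E → E . E -]
  [E → . E f] → [E → E . f]
Closure of the advanced items:
  [E → E . E -] has the dot before E: add [E → . E E -], [E → . E f], [E → . c A]

GOTO = { [E → . E E -], [E → . E f], [E → . c A], [E → E . E -], [E → E . f] }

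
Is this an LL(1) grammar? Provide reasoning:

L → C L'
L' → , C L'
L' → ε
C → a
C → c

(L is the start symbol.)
A grammar is LL(1) if for each non-terminal N with multiple productions, the predict sets of those productions are pairwise disjoint, where PREDICT(N → α) = (FIRST(α) \ {ε}) ∪ (FOLLOW(N) if α ⇒* ε).

Relevant sets:
  FOLLOW(L') = { $ }

For L':
  PREDICT(L' → ',' C L') = { ',' }
  PREDICT(L' → ε) = { $ }
For C:
  PREDICT(C → a) = { 'a' }
  PREDICT(C → c) = { 'c' }
L has a single production, so nothing to check there.

All predict sets are disjoint. The grammar IS LL(1).

Answer: Yes, the grammar is LL(1).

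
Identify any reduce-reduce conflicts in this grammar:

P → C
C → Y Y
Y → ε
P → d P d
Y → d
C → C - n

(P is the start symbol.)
Yes — I4: [Y → .] vs [Y → d .]

Augment with P' → P and build the canonical LR(0) collection (I0 = CLOSURE({[P' → . P]}), then GOTO on every symbol after a dot until no new states appear). It has 11 states:
  I0: { [C → . C - n], [C → . Y Y], [P → . C], [P → . d P d], [P' → . P], [Y → . d], [Y → .] }  — shift, reduce
  I1: { [C → C . - n], [P → C .] }  — shift, reduce
  I2: { [P' → P .] }  — accept
  I3: { [C → Y . Y], [Y → . d], [Y → .] }  — shift, reduce
  I4: { [C → . C - n], [C → . Y Y], [P → . C], [P → . d P d], [P → d . P d], [Y → . d], [Y → .], [Y → d .] }  — shift, 2 reduces
  I5: { [P → d P . d] }  — shift
  I6: { [P → d P d .] }  — reduce
  I7: { [C → Y Y .] }  — reduce
  I8: { [Y → d .] }  — reduce
  I9: { [C → C - . n] }  — shift
  I10: { [C → C - n .] }  — reduce

I4 contains complete items [Y → .], [Y → d .] — reduce-reduce conflict.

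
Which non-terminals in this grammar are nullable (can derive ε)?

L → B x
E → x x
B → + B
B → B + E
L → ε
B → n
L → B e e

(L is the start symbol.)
{ 'L' }

A non-terminal is nullable if it can derive ε (the empty string): either it has an ε-production, or it has a production whose right-hand side consists entirely of nullable non-terminals.

ε-productions: L → ε
So L is immediately nullable.
No further non-terminal can be added: every production for the remaining non-terminals contains a terminal or a non-nullable non-terminal.
Nullable = { 'L' }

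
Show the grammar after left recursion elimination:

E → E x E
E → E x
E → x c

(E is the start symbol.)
E → x c E'
E' → x E E'
E' → x E'
E' → ε

E is directly left-recursive. The standard transformation for
  A → A α₁ | ... | A α_m | β₁ | ... | β_n
is
  A  → β₁ A' | ... | β_n A'
  A' → α₁ A' | ... | α_m A' | ε

E → x c becomes E → x c E'
E → E x E becomes E' → x E E'
E → E x becomes E' → x E'
Add E' → ε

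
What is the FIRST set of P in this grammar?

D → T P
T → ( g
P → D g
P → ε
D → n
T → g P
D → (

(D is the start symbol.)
{ '(', 'g', 'n', ε }

To compute FIRST(P), examine every production with P on the left-hand side, reading each right-hand side left to right until a non-nullable symbol is reached.

FIRST sets of the other non-terminals involved (by the same procedure, iterated to a fixed point):
  FIRST(D) = { '(', 'g', 'n' }

From P → D g:
  - D is a non-terminal: add FIRST(D) \ {ε} = { '(', 'g', 'n' }
    D is not nullable, so stop
From P → ε:
  - ε-production, so ε ∈ FIRST(P)

Collecting: FIRST(P) = { '(', 'g', 'n', ε }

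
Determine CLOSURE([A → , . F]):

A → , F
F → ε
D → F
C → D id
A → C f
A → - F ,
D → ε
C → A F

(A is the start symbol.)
{ [A → , . F], [F → .] }

To compute CLOSURE, for each item [A → α.Bβ] where B is a non-terminal, add [B → .γ] for all productions B → γ; repeat for the newly added items until nothing changes.

Start with: [A → , . F]
  [A → , . F] has the dot before F: add [F → .]
No further items can be added.

CLOSURE = { [A → , . F], [F → .] }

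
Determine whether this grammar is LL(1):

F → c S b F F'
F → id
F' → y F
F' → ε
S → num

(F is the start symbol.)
No. Predict set conflict for F': { 'y' }

Relevant sets:
  FOLLOW(F') = { $, 'y' }

For F:
  PREDICT(F → c S b F F') = { 'c' }
  PREDICT(F → id) = { 'id' }
For F':
  PREDICT(F' → y F) = { 'y' }
  PREDICT(F' → ε) = { $, 'y' }
S has a single production, so nothing to check there.

Conflict found: Predict set conflict for F': { 'y' }
The grammar is NOT LL(1).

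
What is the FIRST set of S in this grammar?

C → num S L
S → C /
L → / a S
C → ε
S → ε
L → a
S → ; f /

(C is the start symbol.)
To compute FIRST(S), examine every production with S on the left-hand side, reading each right-hand side left to right until a non-nullable symbol is reached.

FIRST sets of the other non-terminals involved (by the same procedure, iterated to a fixed point):
  FIRST(C) = { 'num', ε }

From S → C /:
  - C is a non-terminal: add FIRST(C) \ {ε} = { 'num' }
    C is nullable, so continue to the next symbol
  - '/' is a terminal: add '/' and stop
From S → ε:
  - ε-production, so ε ∈ FIRST(S)
From S → ; f /:
  - ';' is a terminal: add ';' and stop

Collecting: FIRST(S) = { '/', ';', 'num', ε }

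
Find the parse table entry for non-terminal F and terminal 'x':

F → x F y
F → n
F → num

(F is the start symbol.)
F → x F y

To find M[F, 'x'], we find productions for F where 'x' is in the predict set (PREDICT(N → α) = (FIRST(α) \ {ε}) ∪ (FOLLOW(N) if α ⇒* ε)).

F → x F y: PREDICT = { 'x' }
  'x' is in predict set, so this production goes in M[F, 'x']
F → n: PREDICT = { 'n' }
F → num: PREDICT = { 'num' }

M[F, 'x'] = F → x F y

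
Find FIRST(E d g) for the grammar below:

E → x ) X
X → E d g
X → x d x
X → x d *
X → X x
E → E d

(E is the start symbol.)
FIRST sets of the non-terminals involved (from the grammar, by fixed-point iteration):
  FIRST(E) = { 'x' }

To compute FIRST(E d g), process the symbols left to right:
Symbol E is a non-terminal. Add FIRST(E) \ {ε} = { 'x' }
E is not nullable (ε ∉ FIRST(E)), so stop here.
FIRST(E d g) = { 'x' }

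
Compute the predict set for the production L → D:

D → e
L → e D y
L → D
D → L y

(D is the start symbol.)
PREDICT(L → D) = (FIRST(RHS) \ {ε}) ∪ (FOLLOW(L) if ε ∈ FIRST(RHS), i.e. RHS ⇒* ε)
FIRST(D) = { 'e' }
FIRST(D) = { 'e' }
ε ∉ FIRST(D), so FOLLOW(L) is not added.
PREDICT(L → D) = { 'e' }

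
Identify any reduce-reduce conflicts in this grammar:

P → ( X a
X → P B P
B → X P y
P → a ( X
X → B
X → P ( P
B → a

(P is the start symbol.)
No reduce-reduce conflicts

Augment with P' → P and build the canonical LR(0) collection (I0 = CLOSURE({[P' → . P]}), then GOTO on every symbol after a dot until no new states appear). It has 18 states:
  I0: { [P → . ( X a], [P → . a ( X], [P' → . P] }  — shift
  I1: { [B → . X P y], [B → . a], [P → ( . X a], [P → . ( X a], [P → . a ( X], [X → . B], [X → . P ( P], [X → . P B P] }  — shift
  I2: { [P' → P .] }  — accept
  I3: { [P → a . ( X] }  — shift
  I4: { [B → . X P y], [B → . a], [P → . ( X a], [P → . a ( X], [P → a ( . X], [X → . B], [X → . P ( P], [X → . P B P] }  — shift
  I5: { [X → B .] }  — reduce
  I6: { [B → . X P y], [B → . a], [P → . ( X a], [P → . a ( X], [X → . B], [X → . P ( P], [X → . P B P], [X → P . ( P], [X → P . B P] }  — shift
  I7: { [B → X . P y], [P → . ( X a], [P → . a ( X], [P → a ( X .] }  — shift, reduce
  I8: { [B → a .], [P → a . ( X] }  — shift, reduce
  I9: { [B → X P . y] }  — shift
  I10: { [B → X P y .] }  — reduce
  I11: { [B → . X P y], [B → . a], [P → ( . X a], [P → . ( X a], [P → . a ( X], [X → . B], [X → . P ( P], [X → . P B P], [X → P ( . P] }  — shift
  I12: { [P → . ( X a], [P → . a ( X], [X → B .], [X → P B . P] }  — shift, reduce
  I13: { [B → X . P y], [P → . ( X a], [P → . a ( X] }  — shift
  I14: { [X → P B P .] }  — reduce
  I15: { [B → . X P y], [B → . a], [P → . ( X a], [P → . a ( X], [X → . B], [X → . P ( P], [X → . P B P], [X → P ( P .], [X → P . ( P], [X → P . B P] }  — shift, reduce
  I16: { [B → X . P y], [P → ( X . a], [P → . ( X a], [P → . a ( X] }  — shift
  I17: { [P → ( X a .], [P → a . ( X] }  — shift, reduce

No state contains more than one complete item.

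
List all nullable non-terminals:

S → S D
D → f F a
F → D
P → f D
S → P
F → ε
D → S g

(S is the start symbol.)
ε-productions: F → ε
So F is immediately nullable.
No further non-terminal can be added: every production for the remaining non-terminals contains a terminal or a non-nullable non-terminal.
Nullable = { 'F' }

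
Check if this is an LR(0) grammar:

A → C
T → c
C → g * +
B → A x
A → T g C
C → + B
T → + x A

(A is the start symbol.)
A grammar is LR(0) if no state in the canonical LR(0) collection has:
  - both a shift item (dot before a terminal) and a complete item (shift-reduce conflict), or
  - two or more complete items (reduce-reduce conflict; the accept item [A' → A .] counts as a complete item here).

Augment with A' → A and build the canonical LR(0) collection (I0 = CLOSURE({[A' → . A]}), then GOTO on every symbol after a dot until no new states appear). It has 17 states:
  I0: { [A → . C], [A → . T g C], [A' → . A], [C → . + B], [C → . g * +], [T → . + x A], [T → . c] }  — shift
  I1: { [A → . C], [A → . T g C], [B → . A x], [C → + . B], [C → . + B], [C → . g * +], [T → + . x A], [T → . + x A], [T → . c] }  — shift
  I2: { [A' → A .] }  — accept
  I3: { [A → C .] }  — reduce
  I4: { [A → T . g C] }  — shift
  I5: { [T → c .] }  — reduce
  I6: { [C → g . * +] }  — shift
  I7: { [C → g * . +] }  — shift
  I8: { [C → g * + .] }  — reduce
  I9: { [A → T g . C], [C → . + B], [C → . g * +] }  — shift
  I10: { [A → . C], [A → . T g C], [B → . A x], [C → + . B], [C → . + B], [C → . g * +], [T → . + x A], [T → . c] }  — shift
  I11: { [A → T g C .] }  — reduce
  I12: { [B → A . x] }  — shift
  I13: { [C → + B .] }  — reduce
  I14: { [B → A x .] }  — reduce
  I15: { [A → . C], [A → . T g C], [C → . + B], [C → . g * +], [T → + x . A], [T → . + x A], [T → . c] }  — shift
  I16: { [T → + x A .] }  — reduce

Every state is either a pure shift/goto state or contains exactly one complete item and nothing to shift — no conflicts. The grammar is LR(0).

Answer: Yes, the grammar is LR(0)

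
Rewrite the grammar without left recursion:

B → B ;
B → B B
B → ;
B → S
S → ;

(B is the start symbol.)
B is directly left-recursive. The standard transformation for
  A → A α₁ | ... | A α_m | β₁ | ... | β_n
is
  A  → β₁ A' | ... | β_n A'
  A' → α₁ A' | ... | α_m A' | ε

B → ; becomes B → ; B'
B → S becomes B → S B'
B → B ; becomes B' → ; B'
B → B B becomes B' → B B'
Add B' → ε

Productions for other non-terminals are unchanged:
  S → ;

Resulting grammar:
B → ; B'
B → S B'
B' → ; B'
B' → B B'
B' → ε
S → ;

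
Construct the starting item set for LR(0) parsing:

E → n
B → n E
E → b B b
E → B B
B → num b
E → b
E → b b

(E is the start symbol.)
{ [B → . n E], [B → . num b], [E → . B B], [E → . b B b], [E → . b b], [E → . b], [E → . n], [E' → . E] }

First, augment the grammar with E' → E
I₀ = CLOSURE({ [E' → . E] }):
  [E' → . E] has the dot before E: add [E → . n], [E → . b B b], [E → . B B], [E → . b], [E → . b b]
  [E → . B B] has the dot before B: add [B → . n E], [B → . num b]
No further items can be added.

I₀ = { [B → . n E], [B → . num b], [E → . B B], [E → . b B b], [E → . b b], [E → . b], [E → . n], [E' → . E] }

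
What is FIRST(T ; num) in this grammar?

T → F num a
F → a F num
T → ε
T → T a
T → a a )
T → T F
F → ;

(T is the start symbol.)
FIRST sets of the non-terminals involved (from the grammar, by fixed-point iteration):
  FIRST(T) = { ';', 'a', ε }

To compute FIRST(T ; num), process the symbols left to right:
Symbol T is a non-terminal. Add FIRST(T) \ {ε} = { ';', 'a' }
T is nullable (ε ∈ FIRST(T)), continue to the next symbol.
Symbol ; is a terminal. Add ';' and stop.
FIRST(T ; num) = { ';', 'a' }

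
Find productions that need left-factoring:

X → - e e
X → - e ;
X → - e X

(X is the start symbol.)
Left-factoring is needed when two productions for the same non-terminal
share a common prefix on the right-hand side.

Productions for X:
  X → - e e
  X → - e ;
  X → - e X

Found common prefix '- e' in productions for X

Answer: Yes, X has productions with common prefix '- e'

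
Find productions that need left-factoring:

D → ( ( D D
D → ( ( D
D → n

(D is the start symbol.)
Left-factoring is needed when two productions for the same non-terminal
share a common prefix on the right-hand side.

Productions for D:
  D → ( ( D D
  D → ( ( D
  D → n

Found common prefix '( ( D' in productions for D

Answer: Yes, D has productions with common prefix '( ( D'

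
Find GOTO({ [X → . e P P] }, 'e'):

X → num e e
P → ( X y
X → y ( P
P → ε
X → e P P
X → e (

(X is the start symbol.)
GOTO(I, 'e') = CLOSURE({ [A → αX.β] : [A → α.Xβ] ∈ I, X = 'e' })

Items with dot before 'e', with the dot advanced:
  [X → . e P P] → [X → e . P P]
Closure of the advanced items:
  [X → e . P P] has the dot before P: add [P → . ( X y], [P → .]

GOTO = { [P → . ( X y], [P → .], [X → e . P P] }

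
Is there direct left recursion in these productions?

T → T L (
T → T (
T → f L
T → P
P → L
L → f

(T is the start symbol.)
Direct left recursion occurs when N → N α for some non-terminal N (the right-hand side begins with the left-hand side itself).

T → T L (: LEFT RECURSIVE (starts with T)
T → T (: LEFT RECURSIVE (starts with T)
T → f L: starts with f
T → P: starts with P
P → L: starts with L
L → f: starts with f

The grammar has direct left recursion on: T.

Answer: Yes, T is left-recursive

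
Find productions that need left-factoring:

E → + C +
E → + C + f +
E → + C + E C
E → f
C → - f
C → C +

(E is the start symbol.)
Yes, E has productions with common prefix '+ C +'

Left-factoring is needed when two productions for the same non-terminal
share a common prefix on the right-hand side.

Productions for E:
  E → + C +
  E → + C + f +
  E → + C + E C
  E → f
Productions for C:
  C → - f
  C → C +

Found common prefix '+ C +' in productions for E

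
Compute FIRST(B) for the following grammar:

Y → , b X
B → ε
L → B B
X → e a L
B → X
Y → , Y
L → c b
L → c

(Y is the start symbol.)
To compute FIRST(B), examine every production with B on the left-hand side, reading each right-hand side left to right until a non-nullable symbol is reached.

FIRST sets of the other non-terminals involved (by the same procedure, iterated to a fixed point):
  FIRST(X) = { 'e' }

From B → ε:
  - ε-production, so ε ∈ FIRST(B)
From B → X:
  - X is a non-terminal: add FIRST(X) \ {ε} = { 'e' }
    X is not nullable, so stop

Collecting: FIRST(B) = { 'e', ε }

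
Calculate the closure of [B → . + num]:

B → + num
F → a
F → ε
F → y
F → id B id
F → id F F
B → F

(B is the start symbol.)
To compute CLOSURE, for each item [A → α.Bβ] where B is a non-terminal, add [B → .γ] for all productions B → γ; repeat for the newly added items until nothing changes.

Start with: [B → . + num]
The dot precedes the terminal '+', so nothing is added.

CLOSURE = { [B → . + num] }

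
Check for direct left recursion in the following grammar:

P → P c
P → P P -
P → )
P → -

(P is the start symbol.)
Direct left recursion occurs when N → N α for some non-terminal N (the right-hand side begins with the left-hand side itself).

P → P c: LEFT RECURSIVE (starts with P)
P → P P -: LEFT RECURSIVE (starts with P)
P → ): starts with ')'
P → -: starts with '-'

The grammar has direct left recursion on: P.

Answer: Yes, P is left-recursive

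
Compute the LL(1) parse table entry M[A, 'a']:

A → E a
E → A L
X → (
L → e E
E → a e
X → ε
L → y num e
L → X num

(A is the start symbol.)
A → E a

To find M[A, 'a'], we find productions for A where 'a' is in the predict set (PREDICT(N → α) = (FIRST(α) \ {ε}) ∪ (FOLLOW(N) if α ⇒* ε)).

Relevant sets:
  FIRST(E) = { 'a' }

A → E a: PREDICT = { 'a' }
  'a' is in predict set, so this production goes in M[A, 'a']

M[A, 'a'] = A → E a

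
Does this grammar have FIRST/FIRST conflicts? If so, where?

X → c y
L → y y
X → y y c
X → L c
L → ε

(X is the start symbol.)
A FIRST/FIRST conflict occurs when two productions N → α and N → β for the same non-terminal have FIRST(α) ∩ FIRST(β) ≠ ∅ (with ε ∈ FIRST of a nullable right-hand side, so two nullable alternatives also conflict).

FIRST sets of the non-terminals at (or reachable through a nullable prefix from) the front of some alternative:
  FIRST(L) = { 'y', ε }

Productions for X:
  X → c y: FIRST = { 'c' }
  X → y y c: FIRST = { 'y' }
  X → L c: FIRST = { 'c', 'y' }
Productions for L:
  L → y y: FIRST = { 'y' }
  L → ε: FIRST = { ε }

Conflict for X: X → c y and X → L c
  Overlap: { 'c' }
Conflict for X: X → y y c and X → L c
  Overlap: { 'y' }

Answer: Yes. X → c y / X → L c on { 'c' }; X → y y c / X → L c on { 'y' }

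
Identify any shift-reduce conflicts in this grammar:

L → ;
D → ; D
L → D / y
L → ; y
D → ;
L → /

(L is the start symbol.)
Yes — I2: [D → ; .] vs [D → . ;]; I7: [D → ; .] vs [D → . ;]

A shift-reduce conflict occurs when an LR(0) state has both:
  - a complete (reduce) item [A → α .] (dot at the end), and
  - a shift item [B → β . c γ] (dot before a terminal).

Augment with L' → L and build the canonical LR(0) collection (I0 = CLOSURE({[L' → . L]}), then GOTO on every symbol after a dot until no new states appear). It has 10 states:
  I0: { [D → . ; D], [D → . ;], [L → . /], [L → . ; y], [L → . ;], [L → . D / y], [L' → . L] }  — shift
  I1: { [L → / .] }  — reduce
  I2: { [D → . ; D], [D → . ;], [D → ; . D], [D → ; .], [L → ; . y], [L → ; .] }  — shift, 2 reduces
  I3: { [L → D . / y] }  — shift
  I4: { [L' → L .] }  — accept
  I5: { [L → D / . y] }  — shift
  I6: { [L → D / y .] }  — reduce
  I7: { [D → . ; D], [D → . ;], [D → ; . D], [D → ; .] }  — shift, reduce
  I8: { [D → ; D .] }  — reduce
  I9: { [L → ; y .] }  — reduce

I2 contains reduce items [D → ; .], [L → ; .] and shift items [D → . ;], [D → . ; D], [L → ; . y] — shift-reduce conflict.
I7 contains reduce item [D → ; .] and shift items [D → . ;], [D → . ; D] — shift-reduce conflict.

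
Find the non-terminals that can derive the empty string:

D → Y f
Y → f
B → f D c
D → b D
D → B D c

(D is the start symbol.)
None

A non-terminal is nullable if it can derive ε (the empty string): either it has an ε-production, or it has a production whose right-hand side consists entirely of nullable non-terminals.

There are no ε-productions, so no non-terminal can derive ε.
No non-terminals are nullable.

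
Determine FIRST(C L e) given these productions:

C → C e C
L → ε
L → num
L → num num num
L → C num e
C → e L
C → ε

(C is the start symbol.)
FIRST sets of the non-terminals involved (from the grammar, by fixed-point iteration):
  FIRST(C) = { 'e', ε }
  FIRST(L) = { 'e', 'num', ε }

To compute FIRST(C L e), process the symbols left to right:
Symbol C is a non-terminal. Add FIRST(C) \ {ε} = { 'e' }
C is nullable (ε ∈ FIRST(C)), continue to the next symbol.
Symbol L is a non-terminal. Add FIRST(L) \ {ε} = { 'e', 'num' }
L is nullable (ε ∈ FIRST(L)), continue to the next symbol.
Symbol e is a terminal. Add 'e' and stop.
FIRST(C L e) = { 'e', 'num' }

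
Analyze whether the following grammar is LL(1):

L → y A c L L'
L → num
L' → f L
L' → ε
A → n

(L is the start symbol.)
A grammar is LL(1) if for each non-terminal N with multiple productions, the predict sets of those productions are pairwise disjoint, where PREDICT(N → α) = (FIRST(α) \ {ε}) ∪ (FOLLOW(N) if α ⇒* ε).

Relevant sets:
  FOLLOW(L') = { $, 'f' }

For L:
  PREDICT(L → y A c L L') = { 'y' }
  PREDICT(L → num) = { 'num' }
For L':
  PREDICT(L' → f L) = { 'f' }
  PREDICT(L' → ε) = { $, 'f' }
A has a single production, so nothing to check there.

Conflict found: Predict set conflict for L': { 'f' }
The grammar is NOT LL(1).

Answer: No. Predict set conflict for L': { 'f' }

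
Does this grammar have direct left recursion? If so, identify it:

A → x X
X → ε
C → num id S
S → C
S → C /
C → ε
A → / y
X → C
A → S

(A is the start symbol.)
No direct left recursion

Direct left recursion occurs when N → N α for some non-terminal N (the right-hand side begins with the left-hand side itself).

A → x X: starts with x
X → ε: starts with ε
C → num id S: starts with num
S → C: starts with C
S → C /: starts with C
C → ε: starts with ε
A → / y: starts with '/'
X → C: starts with C
A → S: starts with S

No direct left recursion found.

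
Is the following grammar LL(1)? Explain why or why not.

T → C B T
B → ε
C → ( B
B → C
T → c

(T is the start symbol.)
A grammar is LL(1) if for each non-terminal N with multiple productions, the predict sets of those productions are pairwise disjoint, where PREDICT(N → α) = (FIRST(α) \ {ε}) ∪ (FOLLOW(N) if α ⇒* ε).

Relevant sets:
  FIRST(C) = { '(' }
  FOLLOW(B) = { '(', 'c' }

For T:
  PREDICT(T → C B T) = { '(' }
  PREDICT(T → c) = { 'c' }
For B:
  PREDICT(B → ε) = { '(', 'c' }
  PREDICT(B → C) = { '(' }
C has a single production, so nothing to check there.

Conflict found: Predict set conflict for B: { '(' }
The grammar is NOT LL(1).

Answer: No. Predict set conflict for B: { '(' }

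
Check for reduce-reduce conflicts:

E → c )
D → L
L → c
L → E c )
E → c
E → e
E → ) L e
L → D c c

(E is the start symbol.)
Yes — I9: [E → c .] vs [L → c .]

Augment with E' → E and build the canonical LR(0) collection (I0 = CLOSURE({[E' → . E]}), then GOTO on every symbol after a dot until no new states appear). It has 15 states:
  I0: { [E → . ) L e], [E → . c )], [E → . c], [E → . e], [E' → . E] }  — shift
  I1: { [D → . L], [E → ) . L e], [E → . ) L e], [E → . c )], [E → . c], [E → . e], [L → . D c c], [L → . E c )], [L → . c] }  — shift
  I2: { [E' → E .] }  — accept
  I3: { [E → c . )], [E → c .] }  — shift, reduce
  I4: { [E → e .] }  — reduce
  I5: { [E → c ) .] }  — reduce
  I6: { [L → D . c c] }  — shift
  I7: { [L → E . c )] }  — shift
  I8: { [D → L .], [E → ) L . e] }  — shift, reduce
  I9: { [E → c . )], [E → c .], [L → c .] }  — shift, 2 reduces
  I10: { [E → ) L e .] }  — reduce
  I11: { [L → E c . )] }  — shift
  I12: { [L → E c ) .] }  — reduce
  I13: { [L → D c . c] }  — shift
  I14: { [L → D c c .] }  — reduce

I9 contains complete items [E → c .], [L → c .] — reduce-reduce conflict.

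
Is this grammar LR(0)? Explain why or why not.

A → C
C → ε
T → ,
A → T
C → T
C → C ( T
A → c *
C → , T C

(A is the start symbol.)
No. Shift-reduce conflict between [C → .] and [A → . c *]

Augment with A' → A and build the canonical LR(0) collection (I0 = CLOSURE({[A' → . A]}), then GOTO on every symbol after a dot until no new states appear). It has 13 states:
  I0: { [A → . C], [A → . T], [A → . c *], [A' → . A], [C → . , T C], [C → . C ( T], [C → . T], [C → .], [T → . ,] }  — shift, reduce
  I1: { [C → , . T C], [T → , .], [T → . ,] }  — shift, reduce
  I2: { [A' → A .] }  — accept
  I3: { [A → C .], [C → C . ( T] }  — shift, reduce
  I4: { [A → T .], [C → T .] }  — 2 reduces
  I5: { [A → c . *] }  — shift
  I6: { [A → c * .] }  — reduce
  I7: { [C → C ( . T], [T → . ,] }  — shift
  I8: { [T → , .] }  — reduce
  I9: { [C → C ( T .] }  — reduce
  I10: { [C → , T . C], [C → . , T C], [C → . C ( T], [C → . T], [C → .], [T → . ,] }  — shift, reduce
  I11: { [C → , T C .], [C → C . ( T] }  — shift, reduce
  I12: { [C → T .] }  — reduce

Conflict in state I0:
  Shift-reduce conflict between [C → .] and [A → . c *]
So the grammar is NOT LR(0).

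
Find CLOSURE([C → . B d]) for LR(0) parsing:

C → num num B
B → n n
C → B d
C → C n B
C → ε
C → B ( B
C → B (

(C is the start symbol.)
Start with: [C → . B d]
  [C → . B d] has the dot before B: add [B → . n n]
No further items can be added.

CLOSURE = { [B → . n n], [C → . B d] }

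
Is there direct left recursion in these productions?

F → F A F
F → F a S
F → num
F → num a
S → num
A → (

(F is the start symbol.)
F → F A F: LEFT RECURSIVE (starts with F)
F → F a S: LEFT RECURSIVE (starts with F)
F → num: starts with num
F → num a: starts with num
S → num: starts with num
A → (: starts with '('

The grammar has direct left recursion on: F.

Answer: Yes, F is left-recursive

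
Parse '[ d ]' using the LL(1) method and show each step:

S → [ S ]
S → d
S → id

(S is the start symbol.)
LL(1) parsing maintains a stack (initially the start symbol over $) and the input. At each step: if the stack top is a terminal, match it against the current input token; if it is a non-terminal N, replace it with the RHS of M[N, lookahead] (the unique production whose predict set contains the lookahead).

Stack is shown with the top on the left.

Stack    Input    Action
------------------------
S $      [ d ] $  output S → [ S ]
[ S ] $  [ d ] $  match '['
S ] $    d ] $    output S → d
d ] $    d ] $    match 'd'
] $      ] $      match ']'
$        $        accept

The string is accepted.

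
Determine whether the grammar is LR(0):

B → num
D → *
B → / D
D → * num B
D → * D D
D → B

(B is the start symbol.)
Augment with B' → B and build the canonical LR(0) collection (I0 = CLOSURE({[B' → . B]}), then GOTO on every symbol after a dot until no new states appear). It has 11 states:
  I0: { [B → . / D], [B → . num], [B' → . B] }  — shift
  I1: { [B → . / D], [B → . num], [B → / . D], [D → . * D D], [D → . * num B], [D → . *], [D → . B] }  — shift
  I2: { [B' → B .] }  — accept
  I3: { [B → num .] }  — reduce
  I4: { [B → . / D], [B → . num], [D → * . D D], [D → * . num B], [D → * .], [D → . * D D], [D → . * num B], [D → . *], [D → . B] }  — shift, reduce
  I5: { [D → B .] }  — reduce
  I6: { [B → / D .] }  — reduce
  I7: { [B → . / D], [B → . num], [D → * D . D], [D → . * D D], [D → . * num B], [D → . *], [D → . B] }  — shift
  I8: { [B → . / D], [B → . num], [B → num .], [D → * num . B] }  — shift, reduce
  I9: { [D → * num B .] }  — reduce
  I10: { [D → * D D .] }  — reduce

Conflict in state I4:
  Shift-reduce conflict between [D → * .] and [B → . / D]
So the grammar is NOT LR(0).

Answer: No. Shift-reduce conflict between [D → * .] and [B → . / D]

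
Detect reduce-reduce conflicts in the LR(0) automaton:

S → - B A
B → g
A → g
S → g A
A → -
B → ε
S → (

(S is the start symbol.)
No reduce-reduce conflicts

Augment with S' → S and build the canonical LR(0) collection (I0 = CLOSURE({[S' → . S]}), then GOTO on every symbol after a dot until no new states appear). It has 11 states:
  I0: { [S → . (], [S → . - B A], [S → . g A], [S' → . S] }  — shift
  I1: { [S → ( .] }  — reduce
  I2: { [B → . g], [B → .], [S → - . B A] }  — shift, reduce
  I3: { [S' → S .] }  — accept
  I4: { [A → . -], [A → . g], [S → g . A] }  — shift
  I5: { [A → - .] }  — reduce
  I6: { [S → g A .] }  — reduce
  I7: { [A → g .] }  — reduce
  I8: { [A → . -], [A → . g], [S → - B . A] }  — shift
  I9: { [B → g .] }  — reduce
  I10: { [S → - B A .] }  — reduce

No state contains more than one complete item.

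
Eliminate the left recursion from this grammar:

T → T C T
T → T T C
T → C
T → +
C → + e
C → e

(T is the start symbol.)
T is directly left-recursive. The standard transformation for
  A → A α₁ | ... | A α_m | β₁ | ... | β_n
is
  A  → β₁ A' | ... | β_n A'
  A' → α₁ A' | ... | α_m A' | ε

T → C becomes T → C T'
T → + becomes T → + T'
T → T C T becomes T' → C T T'
T → T T C becomes T' → T C T'
Add T' → ε

Productions for other non-terminals are unchanged:
  C → + e
  C → e

Resulting grammar:
T → C T'
T → + T'
T' → C T T'
T' → T C T'
T' → ε
C → + e
C → e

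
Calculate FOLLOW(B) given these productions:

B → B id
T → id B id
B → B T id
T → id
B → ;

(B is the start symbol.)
{ $, 'id' }

B is the start symbol, so $ ∈ FOLLOW(B).
In B → B id: B is followed by id, add FIRST(id) \ {ε} = { 'id' }
In T → id B id: B is followed by id, add FIRST(id) \ {ε} = { 'id' }
In B → B T id: B is followed by T id, add FIRST(T id) \ {ε} = { 'id' }

Taking the union: FOLLOW(B) = { $, 'id' }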